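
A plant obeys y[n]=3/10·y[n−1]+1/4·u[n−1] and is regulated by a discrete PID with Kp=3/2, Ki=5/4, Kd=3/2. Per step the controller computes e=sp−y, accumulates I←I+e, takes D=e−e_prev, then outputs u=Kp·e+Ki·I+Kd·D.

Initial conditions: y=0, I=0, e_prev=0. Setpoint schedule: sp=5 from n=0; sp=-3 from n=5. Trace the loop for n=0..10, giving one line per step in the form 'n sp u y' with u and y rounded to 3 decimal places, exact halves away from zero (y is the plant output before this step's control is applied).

(exact arithmetic carried between steps; '≈' marks a value shown rounded to 6 d.p. or computed from one; I and e_prev carry over from the previous line; the table rounds u and y to 3 d.p., halves away from zero)
n=0: y=0, sp=5, e=sp−y=5; I=5, D=e−e_prev=5; u=3/2·5+5/4·5+3/2·5=21.25; next y=3/10·0+1/4·21.25=5.3125
n=1: y=5.3125, sp=5, e=sp−y=-0.3125; I=4.6875, D=e−e_prev=-5.3125; u=3/2·(-0.3125)+5/4·4.6875+3/2·(-5.3125)=-2.578125; next y=3/10·5.3125+1/4·(-2.578125)≈0.949219
n=2: y≈0.949219, sp=5, e=sp−y≈4.050781; I≈8.738281, D=e−e_prev≈4.363281; u=3/2·4.050781+5/4·8.738281+3/2·4.363281≈23.543945; next y=3/10·0.949219+1/4·23.543945≈6.170752
n=3: y≈6.170752, sp=5, e=sp−y≈-1.170752; I≈7.567529, D=e−e_prev≈-5.221533; u=3/2·(-1.170752)+5/4·7.567529+3/2·(-5.221533)≈-0.129016; next y=3/10·6.170752+1/4·(-0.129016)≈1.818972
n=4: y≈1.818972, sp=5, e=sp−y≈3.181028; I≈10.748558, D=e−e_prev≈4.351780; u=3/2·3.181028+5/4·10.748558+3/2·4.351780≈24.734910; next y=3/10·1.818972+1/4·24.734910≈6.729419
n=5: y≈6.729419, sp=-3, e=sp−y≈-9.729419; I≈1.019139, D=e−e_prev≈-12.910448; u=3/2·(-9.729419)+5/4·1.019139+3/2·(-12.910448)≈-32.685877; next y=3/10·6.729419+1/4·(-32.685877)≈-6.152643
n=6: y≈-6.152643, sp=-3, e=sp−y≈3.152643; I≈4.171782, D=e−e_prev≈12.882062; u=3/2·3.152643+5/4·4.171782+3/2·12.882062≈29.266786; next y=3/10·(-6.152643)+1/4·29.266786≈5.470904
n=7: y≈5.470904, sp=-3, e=sp−y≈-8.470904; I≈-4.299122, D=e−e_prev≈-11.623547; u=3/2·(-8.470904)+5/4·(-4.299122)+3/2·(-11.623547)≈-35.515578; next y=3/10·5.470904+1/4·(-35.515578)≈-7.237623
n=8: y≈-7.237623, sp=-3, e=sp−y≈4.237623; I≈-0.061498, D=e−e_prev≈12.708527; u=3/2·4.237623+5/4·(-0.061498)+3/2·12.708527≈25.342353; next y=3/10·(-7.237623)+1/4·25.342353≈4.164301
n=9: y≈4.164301, sp=-3, e=sp−y≈-7.164301; I≈-7.225799, D=e−e_prev≈-11.401925; u=3/2·(-7.164301)+5/4·(-7.225799)+3/2·(-11.401925)≈-36.881588; next y=3/10·4.164301+1/4·(-36.881588)≈-7.971107
n=10: y≈-7.971107, sp=-3, e=sp−y≈4.971107; I≈-2.254693, D=e−e_prev≈12.135408; u=3/2·4.971107+5/4·(-2.254693)+3/2·12.135408≈22.841406; next y=3/10·(-7.971107)+1/4·22.841406≈3.319019

0 5 21.250 0.000
1 5 -2.578 5.313
2 5 23.544 0.949
3 5 -0.129 6.171
4 5 24.735 1.819
5 -3 -32.686 6.729
6 -3 29.267 -6.153
7 -3 -35.516 5.471
8 -3 25.342 -7.238
9 -3 -36.882 4.164
10 -3 22.841 -7.971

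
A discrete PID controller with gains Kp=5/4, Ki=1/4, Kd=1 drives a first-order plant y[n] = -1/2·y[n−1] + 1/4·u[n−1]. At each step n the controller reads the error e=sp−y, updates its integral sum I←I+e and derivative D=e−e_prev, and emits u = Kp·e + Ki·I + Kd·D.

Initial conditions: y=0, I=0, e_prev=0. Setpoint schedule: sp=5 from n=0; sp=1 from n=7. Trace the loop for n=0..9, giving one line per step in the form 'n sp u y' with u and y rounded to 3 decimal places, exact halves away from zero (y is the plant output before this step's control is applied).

(exact arithmetic carried between steps; '≈' marks a value shown rounded to 6 d.p. or computed from one; I and e_prev carry over from the previous line; the table rounds u and y to 3 d.p., halves away from zero)
n=0: y=0, sp=5, e=sp−y=5; I=5, D=e−e_prev=5; u=5/4·5+1/4·5+1·5=12.5; next y=-1/2·0+1/4·12.5=3.125
n=1: y=3.125, sp=5, e=sp−y=1.875; I=6.875, D=e−e_prev=-3.125; u=5/4·1.875+1/4·6.875+1·(-3.125)=0.9375; next y=-1/2·3.125+1/4·0.9375=-1.328125
n=2: y=-1.328125, sp=5, e=sp−y=6.328125; I=13.203125, D=e−e_prev=4.453125; u=5/4·6.328125+1/4·13.203125+1·4.453125≈15.664063; next y=-1/2·(-1.328125)+1/4·15.664063≈4.580078
n=3: y≈4.580078, sp=5, e=sp−y≈0.419922; I≈13.623047, D=e−e_prev≈-5.908203; u=5/4·0.419922+1/4·13.623047+1·(-5.908203)≈-1.977539; next y=-1/2·4.580078+1/4·(-1.977539)≈-2.784424
n=4: y≈-2.784424, sp=5, e=sp−y≈7.784424; I≈21.407471, D=e−e_prev≈7.364502; u=5/4·7.784424+1/4·21.407471+1·7.364502≈22.446899; next y=-1/2·(-2.784424)+1/4·22.446899≈7.003937
n=5: y≈7.003937, sp=5, e=sp−y≈-2.003937; I≈19.403534, D=e−e_prev≈-9.788361; u=5/4·(-2.003937)+1/4·19.403534+1·(-9.788361)≈-7.442398; next y=-1/2·7.003937+1/4·(-7.442398)≈-5.362568
n=6: y≈-5.362568, sp=5, e=sp−y≈10.362568; I≈29.766102, D=e−e_prev≈12.366505; u=5/4·10.362568+1/4·29.766102+1·12.366505≈32.761240; next y=-1/2·(-5.362568)+1/4·32.761240≈10.871594
n=7: y≈10.871594, sp=1, e=sp−y≈-9.871594; I≈19.894508, D=e−e_prev≈-20.234162; u=5/4·(-9.871594)+1/4·19.894508+1·(-20.234162)≈-27.600027; next y=-1/2·10.871594+1/4·(-27.600027)≈-12.335804
n=8: y≈-12.335804, sp=1, e=sp−y≈13.335804; I≈33.230312, D=e−e_prev≈23.207398; u=5/4·13.335804+1/4·33.230312+1·23.207398≈48.184730; next y=-1/2·(-12.335804)+1/4·48.184730≈18.214085
n=9: y≈18.214085, sp=1, e=sp−y≈-17.214085; I≈16.016227, D=e−e_prev≈-30.549888; u=5/4·(-17.214085)+1/4·16.016227+1·(-30.549888)≈-48.063437; next y=-1/2·18.214085+1/4·(-48.063437)≈-21.122902

0 5 12.500 0.000
1 5 0.938 3.125
2 5 15.664 -1.328
3 5 -1.978 4.580
4 5 22.447 -2.784
5 5 -7.442 7.004
6 5 32.761 -5.363
7 1 -27.600 10.872
8 1 48.185 -12.336
9 1 -48.063 18.214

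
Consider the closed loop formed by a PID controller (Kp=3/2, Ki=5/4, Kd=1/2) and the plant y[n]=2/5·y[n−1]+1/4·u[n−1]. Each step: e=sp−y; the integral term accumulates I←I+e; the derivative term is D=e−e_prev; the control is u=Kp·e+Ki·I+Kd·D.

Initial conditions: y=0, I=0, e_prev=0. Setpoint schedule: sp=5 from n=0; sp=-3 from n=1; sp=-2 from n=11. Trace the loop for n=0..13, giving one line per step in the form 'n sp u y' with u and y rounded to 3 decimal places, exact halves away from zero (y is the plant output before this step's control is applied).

0 5 16.250 0.000
1 -3 -19.203 4.063
2 -3 1.524 -3.176
3 -3 -9.306 -0.889
4 -3 -4.974 -2.682
5 -3 -7.457 -2.316
6 -3 -6.587 -2.791
7 -3 -7.176 -2.763
8 -3 -7.016 -2.899
9 -3 -7.163 -2.914
10 -3 -7.140 -2.956
11 -2 -3.929 -2.967
12 -2 -5.820 -2.169
13 -2 -4.711 -2.323

(exact arithmetic carried between steps; '≈' marks a value shown rounded to 6 d.p. or computed from one; I and e_prev carry over from the previous line; the table rounds u and y to 3 d.p., halves away from zero)
n=0: y=0, sp=5, e=sp−y=5; I=5, D=e−e_prev=5; u=3/2·5+5/4·5+1/2·5=16.25; next y=2/5·0+1/4·16.25=4.0625
n=1: y=4.0625, sp=-3, e=sp−y=-7.0625; I=-2.0625, D=e−e_prev=-12.0625; u=3/2·(-7.0625)+5/4·(-2.0625)+1/2·(-12.0625)=-19.203125; next y=2/5·4.0625+1/4·(-19.203125)≈-3.175781
n=2: y≈-3.175781, sp=-3, e=sp−y≈0.175781; I≈-1.886719, D=e−e_prev≈7.238281; u=3/2·0.175781+5/4·(-1.886719)+1/2·7.238281≈1.524414; next y=2/5·(-3.175781)+1/4·1.524414≈-0.889209
n=3: y≈-0.889209, sp=-3, e=sp−y≈-2.110791; I≈-3.997510, D=e−e_prev≈-2.286572; u=3/2·(-2.110791)+5/4·(-3.997510)+1/2·(-2.286572)≈-9.306360; next y=2/5·(-0.889209)+1/4·(-9.306360)≈-2.682274
n=4: y≈-2.682274, sp=-3, e=sp−y≈-0.317726; I≈-4.315236, D=e−e_prev≈1.793065; u=3/2·(-0.317726)+5/4·(-4.315236)+1/2·1.793065≈-4.974103; next y=2/5·(-2.682274)+1/4·(-4.974103)≈-2.316435
n=5: y≈-2.316435, sp=-3, e=sp−y≈-0.683565; I≈-4.998801, D=e−e_prev≈-0.365838; u=3/2·(-0.683565)+5/4·(-4.998801)+1/2·(-0.365838)≈-7.456768; next y=2/5·(-2.316435)+1/4·(-7.456768)≈-2.790766
n=6: y≈-2.790766, sp=-3, e=sp−y≈-0.209234; I≈-5.208035, D=e−e_prev≈0.474331; u=3/2·(-0.209234)+5/4·(-5.208035)+1/2·0.474331≈-6.586729; next y=2/5·(-2.790766)+1/4·(-6.586729)≈-2.762989
n=7: y≈-2.762989, sp=-3, e=sp−y≈-0.237011; I≈-5.445046, D=e−e_prev≈-0.027777; u=3/2·(-0.237011)+5/4·(-5.445046)+1/2·(-0.027777)≈-7.175713; next y=2/5·(-2.762989)+1/4·(-7.175713)≈-2.899124
n=8: y≈-2.899124, sp=-3, e=sp−y≈-0.100876; I≈-5.545922, D=e−e_prev≈0.136135; u=3/2·(-0.100876)+5/4·(-5.545922)+1/2·0.136135≈-7.015650; next y=2/5·(-2.899124)+1/4·(-7.015650)≈-2.913562
n=9: y≈-2.913562, sp=-3, e=sp−y≈-0.086438; I≈-5.632360, D=e−e_prev≈0.014438; u=3/2·(-0.086438)+5/4·(-5.632360)+1/2·0.014438≈-7.162889; next y=2/5·(-2.913562)+1/4·(-7.162889)≈-2.956147
n=10: y≈-2.956147, sp=-3, e=sp−y≈-0.043853; I≈-5.676214, D=e−e_prev≈0.042585; u=3/2·(-0.043853)+5/4·(-5.676214)+1/2·0.042585≈-7.139754; next y=2/5·(-2.956147)+1/4·(-7.139754)≈-2.967397
n=11: y≈-2.967397, sp=-2, e=sp−y≈0.967397; I≈-4.708816, D=e−e_prev≈1.011250; u=3/2·0.967397+5/4·(-4.708816)+1/2·1.011250≈-3.929299; next y=2/5·(-2.967397)+1/4·(-3.929299)≈-2.169284
n=12: y≈-2.169284, sp=-2, e=sp−y≈0.169284; I≈-4.539533, D=e−e_prev≈-0.798114; u=3/2·0.169284+5/4·(-4.539533)+1/2·(-0.798114)≈-5.819547; next y=2/5·(-2.169284)+1/4·(-5.819547)≈-2.322600
n=13: y≈-2.322600, sp=-2, e=sp−y≈0.322600; I≈-4.216932, D=e−e_prev≈0.153316; u=3/2·0.322600+5/4·(-4.216932)+1/2·0.153316≈-4.710607; next y=2/5·(-2.322600)+1/4·(-4.710607)≈-2.106692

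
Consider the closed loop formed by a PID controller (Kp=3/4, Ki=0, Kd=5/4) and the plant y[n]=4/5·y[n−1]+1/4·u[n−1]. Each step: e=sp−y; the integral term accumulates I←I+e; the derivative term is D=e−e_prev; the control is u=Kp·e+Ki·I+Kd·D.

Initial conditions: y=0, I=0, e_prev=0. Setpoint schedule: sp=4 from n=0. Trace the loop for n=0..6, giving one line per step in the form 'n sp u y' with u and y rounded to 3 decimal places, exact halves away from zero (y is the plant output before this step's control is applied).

(exact arithmetic carried between steps; '≈' marks a value shown rounded to 6 d.p. or computed from one; I and e_prev carry over from the previous line; the table rounds u and y to 3 d.p., halves away from zero)
n=0: y=0, sp=4, e=sp−y=4; I=4, D=e−e_prev=4; u=3/4·4+0·4+5/4·4=8; next y=4/5·0+1/4·8=2
n=1: y=2, sp=4, e=sp−y=2; I=6, D=e−e_prev=-2; u=3/4·2+0·6+5/4·(-2)=-1; next y=4/5·2+1/4·(-1)=1.35
n=2: y=1.35, sp=4, e=sp−y=2.65; I=8.65, D=e−e_prev=0.65; u=3/4·2.65+0·8.65+5/4·0.65=2.8; next y=4/5·1.35+1/4·2.8=1.78
n=3: y=1.78, sp=4, e=sp−y=2.22; I=10.87, D=e−e_prev=-0.43; u=3/4·2.22+0·10.87+5/4·(-0.43)=1.1275; next y=4/5·1.78+1/4·1.1275=1.705875
n=4: y=1.705875, sp=4, e=sp−y=2.294125; I=13.164125, D=e−e_prev=0.074125; u=3/4·2.294125+0·13.164125+5/4·0.074125=1.81325; next y=4/5·1.705875+1/4·1.81325≈1.818013
n=5: y≈1.818013, sp=4, e=sp−y≈2.181988; I≈15.346113, D=e−e_prev≈-0.112138; u=3/4·2.181988+0·15.346113+5/4·(-0.112138)≈1.496319; next y=4/5·1.818013+1/4·1.496319≈1.828490
n=6: y≈1.828490, sp=4, e=sp−y≈2.171510; I≈17.517623, D=e−e_prev≈-0.010477; u=3/4·2.171510+0·17.517623+5/4·(-0.010477)≈1.615536; next y=4/5·1.828490+1/4·1.615536≈1.866676

0 4 8.000 0.000
1 4 -1.000 2.000
2 4 2.800 1.350
3 4 1.128 1.780
4 4 1.813 1.706
5 4 1.496 1.818
6 4 1.616 1.828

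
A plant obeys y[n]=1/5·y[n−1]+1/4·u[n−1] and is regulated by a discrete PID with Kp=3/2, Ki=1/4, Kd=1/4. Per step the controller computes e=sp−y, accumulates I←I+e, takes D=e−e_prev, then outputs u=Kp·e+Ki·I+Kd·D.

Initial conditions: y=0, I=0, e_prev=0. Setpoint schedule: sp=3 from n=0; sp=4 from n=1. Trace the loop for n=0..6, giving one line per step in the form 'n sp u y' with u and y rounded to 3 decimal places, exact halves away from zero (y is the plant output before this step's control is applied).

0 3 6.000 0.000
1 4 5.000 1.500
2 4 5.650 1.550
3 4 5.930 1.723
4 4 6.334 1.827
5 4 6.659 1.949
6 4 6.991 2.055

(exact arithmetic carried between steps; '≈' marks a value shown rounded to 6 d.p. or computed from one; I and e_prev carry over from the previous line; the table rounds u and y to 3 d.p., halves away from zero)
n=0: y=0, sp=3, e=sp−y=3; I=3, D=e−e_prev=3; u=3/2·3+1/4·3+1/4·3=6; next y=1/5·0+1/4·6=1.5
n=1: y=1.5, sp=4, e=sp−y=2.5; I=5.5, D=e−e_prev=-0.5; u=3/2·2.5+1/4·5.5+1/4·(-0.5)=5; next y=1/5·1.5+1/4·5=1.55
n=2: y=1.55, sp=4, e=sp−y=2.45; I=7.95, D=e−e_prev=-0.05; u=3/2·2.45+1/4·7.95+1/4·(-0.05)=5.65; next y=1/5·1.55+1/4·5.65=1.7225
n=3: y=1.7225, sp=4, e=sp−y=2.2775; I=10.2275, D=e−e_prev=-0.1725; u=3/2·2.2775+1/4·10.2275+1/4·(-0.1725)=5.93; next y=1/5·1.7225+1/4·5.93=1.827
n=4: y=1.827, sp=4, e=sp−y=2.173; I=12.4005, D=e−e_prev=-0.1045; u=3/2·2.173+1/4·12.4005+1/4·(-0.1045)=6.3335; next y=1/5·1.827+1/4·6.3335=1.948775
n=5: y=1.948775, sp=4, e=sp−y=2.051225; I=14.451725, D=e−e_prev=-0.121775; u=3/2·2.051225+1/4·14.451725+1/4·(-0.121775)=6.659325; next y=1/5·1.948775+1/4·6.659325≈2.054586
n=6: y≈2.054586, sp=4, e=sp−y≈1.945414; I≈16.397139, D=e−e_prev≈-0.105811; u=3/2·1.945414+1/4·16.397139+1/4·(-0.105811)≈6.990953; next y=1/5·2.054586+1/4·6.990953≈2.158655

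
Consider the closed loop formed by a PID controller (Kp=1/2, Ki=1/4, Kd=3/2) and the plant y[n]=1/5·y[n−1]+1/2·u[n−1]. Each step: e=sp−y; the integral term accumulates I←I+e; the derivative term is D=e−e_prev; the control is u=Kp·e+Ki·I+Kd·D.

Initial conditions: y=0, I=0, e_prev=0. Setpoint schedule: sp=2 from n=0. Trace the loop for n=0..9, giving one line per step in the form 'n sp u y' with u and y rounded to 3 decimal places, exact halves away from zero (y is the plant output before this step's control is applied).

(exact arithmetic carried between steps; '≈' marks a value shown rounded to 6 d.p. or computed from one; I and e_prev carry over from the previous line; the table rounds u and y to 3 d.p., halves away from zero)
n=0: y=0, sp=2, e=sp−y=2; I=2, D=e−e_prev=2; u=1/2·2+1/4·2+3/2·2=4.5; next y=1/5·0+1/2·4.5=2.25
n=1: y=2.25, sp=2, e=sp−y=-0.25; I=1.75, D=e−e_prev=-2.25; u=1/2·(-0.25)+1/4·1.75+3/2·(-2.25)=-3.0625; next y=1/5·2.25+1/2·(-3.0625)=-1.08125
n=2: y=-1.08125, sp=2, e=sp−y=3.08125; I=4.83125, D=e−e_prev=3.33125; u=1/2·3.08125+1/4·4.83125+3/2·3.33125≈7.745313; next y=1/5·(-1.08125)+1/2·7.745313≈3.656406
n=3: y≈3.656406, sp=2, e=sp−y≈-1.656406; I≈3.174844, D=e−e_prev≈-4.737656; u=1/2·(-1.656406)+1/4·3.174844+3/2·(-4.737656)≈-7.140977; next y=1/5·3.656406+1/2·(-7.140977)≈-2.839207
n=4: y≈-2.839207, sp=2, e=sp−y≈4.839207; I≈8.014051, D=e−e_prev≈6.495613; u=1/2·4.839207+1/4·8.014051+3/2·6.495613≈14.166536; next y=1/5·(-2.839207)+1/2·14.166536≈6.515427
n=5: y≈6.515427, sp=2, e=sp−y≈-4.515427; I≈3.498624, D=e−e_prev≈-9.354634; u=1/2·(-4.515427)+1/4·3.498624+3/2·(-9.354634)≈-15.415008; next y=1/5·6.515427+1/2·(-15.415008)≈-6.404419
n=6: y≈-6.404419, sp=2, e=sp−y≈8.404419; I≈11.903043, D=e−e_prev≈12.919845; u=1/2·8.404419+1/4·11.903043+3/2·12.919845≈26.557738; next y=1/5·(-6.404419)+1/2·26.557738≈11.997985
n=7: y≈11.997985, sp=2, e=sp−y≈-9.997985; I≈1.905058, D=e−e_prev≈-18.402404; u=1/2·(-9.997985)+1/4·1.905058+3/2·(-18.402404)≈-32.126334; next y=1/5·11.997985+1/2·(-32.126334)≈-13.663570
n=8: y≈-13.663570, sp=2, e=sp−y≈15.663570; I≈17.568627, D=e−e_prev≈25.661555; u=1/2·15.663570+1/4·17.568627+3/2·25.661555≈50.716274; next y=1/5·(-13.663570)+1/2·50.716274≈22.625423
n=9: y≈22.625423, sp=2, e=sp−y≈-20.625423; I≈-3.056796, D=e−e_prev≈-36.288993; u=1/2·(-20.625423)+1/4·(-3.056796)+3/2·(-36.288993)≈-65.510400; next y=1/5·22.625423+1/2·(-65.510400)≈-28.230116

0 2 4.500 0.000
1 2 -3.063 2.250
2 2 7.745 -1.081
3 2 -7.141 3.656
4 2 14.167 -2.839
5 2 -15.415 6.515
6 2 26.558 -6.404
7 2 -32.126 11.998
8 2 50.716 -13.664
9 2 -65.510 22.625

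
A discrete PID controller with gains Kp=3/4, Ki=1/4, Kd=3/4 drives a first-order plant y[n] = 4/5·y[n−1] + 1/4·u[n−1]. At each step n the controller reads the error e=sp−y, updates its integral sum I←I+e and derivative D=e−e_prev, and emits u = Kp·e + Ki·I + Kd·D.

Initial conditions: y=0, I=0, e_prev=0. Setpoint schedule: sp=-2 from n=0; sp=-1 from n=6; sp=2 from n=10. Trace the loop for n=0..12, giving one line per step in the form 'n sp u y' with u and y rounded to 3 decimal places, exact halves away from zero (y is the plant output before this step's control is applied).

(exact arithmetic carried between steps; '≈' marks a value shown rounded to 6 d.p. or computed from one; I and e_prev carry over from the previous line; the table rounds u and y to 3 d.p., halves away from zero)
n=0: y=0, sp=-2, e=sp−y=-2; I=-2, D=e−e_prev=-2; u=3/4·(-2)+1/4·(-2)+3/4·(-2)=-3.5; next y=4/5·0+1/4·(-3.5)=-0.875
n=1: y=-0.875, sp=-2, e=sp−y=-1.125; I=-3.125, D=e−e_prev=0.875; u=3/4·(-1.125)+1/4·(-3.125)+3/4·0.875=-0.96875; next y=4/5·(-0.875)+1/4·(-0.96875)≈-0.942188
n=2: y≈-0.942188, sp=-2, e=sp−y≈-1.057813; I≈-4.182813, D=e−e_prev≈0.067188; u=3/4·(-1.057813)+1/4·(-4.182813)+3/4·0.067188≈-1.788672; next y=4/5·(-0.942188)+1/4·(-1.788672)≈-1.200918
n=3: y≈-1.200918, sp=-2, e=sp−y≈-0.799082; I≈-4.981895, D=e−e_prev≈0.258730; u=3/4·(-0.799082)+1/4·(-4.981895)+3/4·0.258730≈-1.650737; next y=4/5·(-1.200918)+1/4·(-1.650737)≈-1.373419
n=4: y≈-1.373419, sp=-2, e=sp−y≈-0.626581; I≈-5.608476, D=e−e_prev≈0.172501; u=3/4·(-0.626581)+1/4·(-5.608476)+3/4·0.172501≈-1.742679; next y=4/5·(-1.373419)+1/4·(-1.742679)≈-1.534405
n=5: y≈-1.534405, sp=-2, e=sp−y≈-0.465595; I≈-6.074071, D=e−e_prev≈0.160986; u=3/4·(-0.465595)+1/4·(-6.074071)+3/4·0.160986≈-1.746975; next y=4/5·(-1.534405)+1/4·(-1.746975)≈-1.664267
n=6: y≈-1.664267, sp=-1, e=sp−y≈0.664267; I≈-5.409804, D=e−e_prev≈1.129863; u=3/4·0.664267+1/4·(-5.409804)+3/4·1.129863≈-0.006853; next y=4/5·(-1.664267)+1/4·(-0.006853)≈-1.333127
n=7: y≈-1.333127, sp=-1, e=sp−y≈0.333127; I≈-5.076676, D=e−e_prev≈-0.331140; u=3/4·0.333127+1/4·(-5.076676)+3/4·(-0.331140)≈-1.267679; next y=4/5·(-1.333127)+1/4·(-1.267679)≈-1.383422
n=8: y≈-1.383422, sp=-1, e=sp−y≈0.383422; I≈-4.693255, D=e−e_prev≈0.050294; u=3/4·0.383422+1/4·(-4.693255)+3/4·0.050294≈-0.848027; next y=4/5·(-1.383422)+1/4·(-0.848027)≈-1.318744
n=9: y≈-1.318744, sp=-1, e=sp−y≈0.318744; I≈-4.374511, D=e−e_prev≈-0.064678; u=3/4·0.318744+1/4·(-4.374511)+3/4·(-0.064678)≈-0.903078; next y=4/5·(-1.318744)+1/4·(-0.903078)≈-1.280765
n=10: y≈-1.280765, sp=2, e=sp−y≈3.280765; I≈-1.093746, D=e−e_prev≈2.962021; u=3/4·3.280765+1/4·(-1.093746)+3/4·2.962021≈4.408652; next y=4/5·(-1.280765)+1/4·4.408652≈0.077551
n=11: y≈0.077551, sp=2, e=sp−y≈1.922449; I≈0.828702, D=e−e_prev≈-1.358316; u=3/4·1.922449+1/4·0.828702+3/4·(-1.358316)≈0.630275; next y=4/5·0.077551+1/4·0.630275≈0.219610
n=12: y≈0.219610, sp=2, e=sp−y≈1.780390; I≈2.609093, D=e−e_prev≈-0.142058; u=3/4·1.780390+1/4·2.609093+3/4·(-0.142058)≈1.881022; next y=4/5·0.219610+1/4·1.881022≈0.645943

0 -2 -3.500 0.000
1 -2 -0.969 -0.875
2 -2 -1.789 -0.942
3 -2 -1.651 -1.201
4 -2 -1.743 -1.373
5 -2 -1.747 -1.534
6 -1 -0.007 -1.664
7 -1 -1.268 -1.333
8 -1 -0.848 -1.383
9 -1 -0.903 -1.319
10 2 4.409 -1.281
11 2 0.630 0.078
12 2 1.881 0.220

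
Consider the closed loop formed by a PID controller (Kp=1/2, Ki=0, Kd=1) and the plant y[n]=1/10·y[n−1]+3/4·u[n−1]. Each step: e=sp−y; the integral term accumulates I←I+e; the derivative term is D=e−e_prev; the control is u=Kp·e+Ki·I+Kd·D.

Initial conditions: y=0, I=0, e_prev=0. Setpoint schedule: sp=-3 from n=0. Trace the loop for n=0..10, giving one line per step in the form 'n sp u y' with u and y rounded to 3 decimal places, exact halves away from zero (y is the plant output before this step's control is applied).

(exact arithmetic carried between steps; '≈' marks a value shown rounded to 6 d.p. or computed from one; I and e_prev carry over from the previous line; the table rounds u and y to 3 d.p., halves away from zero)
n=0: y=0, sp=-3, e=sp−y=-3; I=-3, D=e−e_prev=-3; u=1/2·(-3)+0·(-3)+1·(-3)=-4.5; next y=1/10·0+3/4·(-4.5)=-3.375
n=1: y=-3.375, sp=-3, e=sp−y=0.375; I=-2.625, D=e−e_prev=3.375; u=1/2·0.375+0·(-2.625)+1·3.375=3.5625; next y=1/10·(-3.375)+3/4·3.5625=2.334375
n=2: y=2.334375, sp=-3, e=sp−y=-5.334375; I=-7.959375, D=e−e_prev=-5.709375; u=1/2·(-5.334375)+0·(-7.959375)+1·(-5.709375)≈-8.376563; next y=1/10·2.334375+3/4·(-8.376563)≈-6.048984
n=3: y≈-6.048984, sp=-3, e=sp−y≈3.048984; I≈-4.910391, D=e−e_prev≈8.383359; u=1/2·3.048984+0·(-4.910391)+1·8.383359≈9.907852; next y=1/10·(-6.048984)+3/4·9.907852≈6.825990
n=4: y≈6.825990, sp=-3, e=sp−y≈-9.825990; I≈-14.736381, D=e−e_prev≈-12.874975; u=1/2·(-9.825990)+0·(-14.736381)+1·(-12.874975)≈-17.787970; next y=1/10·6.825990+3/4·(-17.787970)≈-12.658378
n=5: y≈-12.658378, sp=-3, e=sp−y≈9.658378; I≈-5.078003, D=e−e_prev≈19.484369; u=1/2·9.658378+0·(-5.078003)+1·19.484369≈24.313558; next y=1/10·(-12.658378)+3/4·24.313558≈16.969330
n=6: y≈16.969330, sp=-3, e=sp−y≈-19.969330; I≈-25.047333, D=e−e_prev≈-29.627709; u=1/2·(-19.969330)+0·(-25.047333)+1·(-29.627709)≈-39.612374; next y=1/10·16.969330+3/4·(-39.612374)≈-28.012347
n=7: y≈-28.012347, sp=-3, e=sp−y≈25.012347; I≈-0.034986, D=e−e_prev≈44.981678; u=1/2·25.012347+0·(-0.034986)+1·44.981678≈57.487851; next y=1/10·(-28.012347)+3/4·57.487851≈40.314654
n=8: y≈40.314654, sp=-3, e=sp−y≈-43.314654; I≈-43.349639, D=e−e_prev≈-68.327001; u=1/2·(-43.314654)+0·(-43.349639)+1·(-68.327001)≈-89.984328; next y=1/10·40.314654+3/4·(-89.984328)≈-63.456781
n=9: y≈-63.456781, sp=-3, e=sp−y≈60.456781; I≈17.107141, D=e−e_prev≈103.771435; u=1/2·60.456781+0·17.107141+1·103.771435≈133.999825; next y=1/10·(-63.456781)+3/4·133.999825≈94.154191
n=10: y≈94.154191, sp=-3, e=sp−y≈-97.154191; I≈-80.047049, D=e−e_prev≈-157.610971; u=1/2·(-97.154191)+0·(-80.047049)+1·(-157.610971)≈-206.188067; next y=1/10·94.154191+3/4·(-206.188067)≈-145.225631

0 -3 -4.500 0.000
1 -3 3.563 -3.375
2 -3 -8.377 2.334
3 -3 9.908 -6.049
4 -3 -17.788 6.826
5 -3 24.314 -12.658
6 -3 -39.612 16.969
7 -3 57.488 -28.012
8 -3 -89.984 40.315
9 -3 134.000 -63.457
10 -3 -206.188 94.154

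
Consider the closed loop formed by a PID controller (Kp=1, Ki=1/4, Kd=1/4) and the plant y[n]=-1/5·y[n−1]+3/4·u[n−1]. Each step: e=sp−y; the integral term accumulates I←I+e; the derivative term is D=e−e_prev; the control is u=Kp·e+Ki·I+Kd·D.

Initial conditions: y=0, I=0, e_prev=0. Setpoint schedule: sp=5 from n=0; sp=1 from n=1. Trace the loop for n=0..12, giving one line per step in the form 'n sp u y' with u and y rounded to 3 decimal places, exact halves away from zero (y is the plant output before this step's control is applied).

(exact arithmetic carried between steps; '≈' marks a value shown rounded to 6 d.p. or computed from one; I and e_prev carry over from the previous line; the table rounds u and y to 3 d.p., halves away from zero)
n=0: y=0, sp=5, e=sp−y=5; I=5, D=e−e_prev=5; u=1·5+1/4·5+1/4·5=7.5; next y=-1/5·0+3/4·7.5=5.625
n=1: y=5.625, sp=1, e=sp−y=-4.625; I=0.375, D=e−e_prev=-9.625; u=1·(-4.625)+1/4·0.375+1/4·(-9.625)=-6.9375; next y=-1/5·5.625+3/4·(-6.9375)=-6.328125
n=2: y=-6.328125, sp=1, e=sp−y=7.328125; I=7.703125, D=e−e_prev=11.953125; u=1·7.328125+1/4·7.703125+1/4·11.953125≈12.242188; next y=-1/5·(-6.328125)+3/4·12.242188≈10.447266
n=3: y≈10.447266, sp=1, e=sp−y≈-9.447266; I≈-1.744141, D=e−e_prev≈-16.775391; u=1·(-9.447266)+1/4·(-1.744141)+1/4·(-16.775391)≈-14.077148; next y=-1/5·10.447266+3/4·(-14.077148)≈-12.647314
n=4: y≈-12.647314, sp=1, e=sp−y≈13.647314; I≈11.903174, D=e−e_prev≈23.094580; u=1·13.647314+1/4·11.903174+1/4·23.094580≈22.396753; next y=-1/5·(-12.647314)+3/4·22.396753≈19.327028
n=5: y≈19.327028, sp=1, e=sp−y≈-18.327028; I≈-6.423854, D=e−e_prev≈-31.974342; u=1·(-18.327028)+1/4·(-6.423854)+1/4·(-31.974342)≈-27.926577; next y=-1/5·19.327028+3/4·(-27.926577)≈-24.810338
n=6: y≈-24.810338, sp=1, e=sp−y≈25.810338; I≈19.386484, D=e−e_prev≈44.137366; u=1·25.810338+1/4·19.386484+1/4·44.137366≈41.691300; next y=-1/5·(-24.810338)+3/4·41.691300≈36.230543
n=7: y≈36.230543, sp=1, e=sp−y≈-35.230543; I≈-15.844059, D=e−e_prev≈-61.040881; u=1·(-35.230543)+1/4·(-15.844059)+1/4·(-61.040881)≈-54.451778; next y=-1/5·36.230543+3/4·(-54.451778)≈-48.084942
n=8: y≈-48.084942, sp=1, e=sp−y≈49.084942; I≈33.240883, D=e−e_prev≈84.315485; u=1·49.084942+1/4·33.240883+1/4·84.315485≈78.474034; next y=-1/5·(-48.084942)+3/4·78.474034≈68.472514
n=9: y≈68.472514, sp=1, e=sp−y≈-67.472514; I≈-34.231631, D=e−e_prev≈-116.557456; u=1·(-67.472514)+1/4·(-34.231631)+1/4·(-116.557456)≈-105.169785; next y=-1/5·68.472514+3/4·(-105.169785)≈-92.571842
n=10: y≈-92.571842, sp=1, e=sp−y≈93.571842; I≈59.340211, D=e−e_prev≈161.044355; u=1·93.571842+1/4·59.340211+1/4·161.044355≈148.667983; next y=-1/5·(-92.571842)+3/4·148.667983≈130.015356
n=11: y≈130.015356, sp=1, e=sp−y≈-129.015356; I≈-69.675145, D=e−e_prev≈-222.587197; u=1·(-129.015356)+1/4·(-69.675145)+1/4·(-222.587197)≈-202.080941; next y=-1/5·130.015356+3/4·(-202.080941)≈-177.563777
n=12: y≈-177.563777, sp=1, e=sp−y≈178.563777; I≈108.888632, D=e−e_prev≈307.579133; u=1·178.563777+1/4·108.888632+1/4·307.579133≈282.680719; next y=-1/5·(-177.563777)+3/4·282.680719≈247.523294

0 5 7.500 0.000
1 1 -6.938 5.625
2 1 12.242 -6.328
3 1 -14.077 10.447
4 1 22.397 -12.647
5 1 -27.927 19.327
6 1 41.691 -24.810
7 1 -54.452 36.231
8 1 78.474 -48.085
9 1 -105.170 68.473
10 1 148.668 -92.572
11 1 -202.081 130.015
12 1 282.681 -177.564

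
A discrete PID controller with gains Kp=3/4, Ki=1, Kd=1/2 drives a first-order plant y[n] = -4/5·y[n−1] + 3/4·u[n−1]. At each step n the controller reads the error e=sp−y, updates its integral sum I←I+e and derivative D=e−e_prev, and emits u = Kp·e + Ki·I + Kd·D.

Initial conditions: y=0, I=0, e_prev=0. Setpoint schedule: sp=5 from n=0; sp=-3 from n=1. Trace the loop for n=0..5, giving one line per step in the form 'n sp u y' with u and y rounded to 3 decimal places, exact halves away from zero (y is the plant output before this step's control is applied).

0 5 11.250 0.000
1 -3 -23.234 8.438
2 -3 46.927 -24.176
3 -3 -125.305 54.536
4 -3 288.837 -137.607
5 -3 -717.349 326.713

(exact arithmetic carried between steps; '≈' marks a value shown rounded to 6 d.p. or computed from one; I and e_prev carry over from the previous line; the table rounds u and y to 3 d.p., halves away from zero)
n=0: y=0, sp=5, e=sp−y=5; I=5, D=e−e_prev=5; u=3/4·5+1·5+1/2·5=11.25; next y=-4/5·0+3/4·11.25=8.4375
n=1: y=8.4375, sp=-3, e=sp−y=-11.4375; I=-6.4375, D=e−e_prev=-16.4375; u=3/4·(-11.4375)+1·(-6.4375)+1/2·(-16.4375)=-23.234375; next y=-4/5·8.4375+3/4·(-23.234375)≈-24.175781
n=2: y≈-24.175781, sp=-3, e=sp−y≈21.175781; I≈14.738281, D=e−e_prev≈32.613281; u=3/4·21.175781+1·14.738281+1/2·32.613281≈46.926758; next y=-4/5·(-24.175781)+3/4·46.926758≈54.535693
n=3: y≈54.535693, sp=-3, e=sp−y≈-57.535693; I≈-42.797412, D=e−e_prev≈-78.711475; u=3/4·(-57.535693)+1·(-42.797412)+1/2·(-78.711475)≈-125.304919; next y=-4/5·54.535693+3/4·(-125.304919)≈-137.607244
n=4: y≈-137.607244, sp=-3, e=sp−y≈134.607244; I≈91.809832, D=e−e_prev≈192.142938; u=3/4·134.607244+1·91.809832+1/2·192.142938≈288.836734; next y=-4/5·(-137.607244)+3/4·288.836734≈326.713346
n=5: y≈326.713346, sp=-3, e=sp−y≈-329.713346; I≈-237.903514, D=e−e_prev≈-464.320590; u=3/4·(-329.713346)+1·(-237.903514)+1/2·(-464.320590)≈-717.348819; next y=-4/5·326.713346+3/4·(-717.348819)≈-799.382291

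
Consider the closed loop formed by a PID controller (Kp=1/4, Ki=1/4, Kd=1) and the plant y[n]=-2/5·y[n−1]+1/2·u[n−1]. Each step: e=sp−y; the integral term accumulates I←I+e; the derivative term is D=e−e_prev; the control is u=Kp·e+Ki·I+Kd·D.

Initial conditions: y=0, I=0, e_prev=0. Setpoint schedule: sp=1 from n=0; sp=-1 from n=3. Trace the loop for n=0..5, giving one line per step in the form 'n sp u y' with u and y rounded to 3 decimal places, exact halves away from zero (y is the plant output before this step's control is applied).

0 1 1.500 0.000
1 1 -0.375 0.750
2 1 2.294 -0.488
3 -1 -4.316 1.342
4 -1 4.983 -2.695
5 -1 -8.026 3.569

(exact arithmetic carried between steps; '≈' marks a value shown rounded to 6 d.p. or computed from one; I and e_prev carry over from the previous line; the table rounds u and y to 3 d.p., halves away from zero)
n=0: y=0, sp=1, e=sp−y=1; I=1, D=e−e_prev=1; u=1/4·1+1/4·1+1·1=1.5; next y=-2/5·0+1/2·1.5=0.75
n=1: y=0.75, sp=1, e=sp−y=0.25; I=1.25, D=e−e_prev=-0.75; u=1/4·0.25+1/4·1.25+1·(-0.75)=-0.375; next y=-2/5·0.75+1/2·(-0.375)=-0.4875
n=2: y=-0.4875, sp=1, e=sp−y=1.4875; I=2.7375, D=e−e_prev=1.2375; u=1/4·1.4875+1/4·2.7375+1·1.2375=2.29375; next y=-2/5·(-0.4875)+1/2·2.29375=1.341875
n=3: y=1.341875, sp=-1, e=sp−y=-2.341875; I=0.395625, D=e−e_prev=-3.829375; u=1/4·(-2.341875)+1/4·0.395625+1·(-3.829375)≈-4.315938; next y=-2/5·1.341875+1/2·(-4.315938)≈-2.694719
n=4: y≈-2.694719, sp=-1, e=sp−y≈1.694719; I≈2.090344, D=e−e_prev≈4.036594; u=1/4·1.694719+1/4·2.090344+1·4.036594≈4.982859; next y=-2/5·(-2.694719)+1/2·4.982859≈3.569317
n=5: y≈3.569317, sp=-1, e=sp−y≈-4.569317; I≈-2.478973, D=e−e_prev≈-6.264036; u=1/4·(-4.569317)+1/4·(-2.478973)+1·(-6.264036)≈-8.026109; next y=-2/5·3.569317+1/2·(-8.026109)≈-5.440781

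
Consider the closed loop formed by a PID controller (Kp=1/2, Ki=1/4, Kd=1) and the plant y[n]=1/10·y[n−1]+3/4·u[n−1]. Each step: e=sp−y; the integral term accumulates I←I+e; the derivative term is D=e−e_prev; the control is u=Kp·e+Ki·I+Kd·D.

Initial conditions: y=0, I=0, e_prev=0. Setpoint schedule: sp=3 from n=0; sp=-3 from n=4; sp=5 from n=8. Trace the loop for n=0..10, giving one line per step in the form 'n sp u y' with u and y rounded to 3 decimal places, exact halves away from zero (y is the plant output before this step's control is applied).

0 3 5.250 0.000
1 3 -3.891 3.938
2 3 11.121 -2.524
3 3 -12.531 8.088
4 -3 15.495 -8.590
5 -3 -27.651 10.762
6 -3 41.503 -19.662
7 -3 -70.197 29.161
8 5 122.648 -49.731
9 5 -189.864 87.013
10 5 312.618 -133.697

(exact arithmetic carried between steps; '≈' marks a value shown rounded to 6 d.p. or computed from one; I and e_prev carry over from the previous line; the table rounds u and y to 3 d.p., halves away from zero)
n=0: y=0, sp=3, e=sp−y=3; I=3, D=e−e_prev=3; u=1/2·3+1/4·3+1·3=5.25; next y=1/10·0+3/4·5.25=3.9375
n=1: y=3.9375, sp=3, e=sp−y=-0.9375; I=2.0625, D=e−e_prev=-3.9375; u=1/2·(-0.9375)+1/4·2.0625+1·(-3.9375)=-3.890625; next y=1/10·3.9375+3/4·(-3.890625)≈-2.524219
n=2: y≈-2.524219, sp=3, e=sp−y≈5.524219; I≈7.586719, D=e−e_prev≈6.461719; u=1/2·5.524219+1/4·7.586719+1·6.461719≈11.120508; next y=1/10·(-2.524219)+3/4·11.120508≈8.087959
n=3: y≈8.087959, sp=3, e=sp−y≈-5.087959; I≈2.498760, D=e−e_prev≈-10.612178; u=1/2·(-5.087959)+1/4·2.498760+1·(-10.612178)≈-12.531467; next y=1/10·8.087959+3/4·(-12.531467)≈-8.589805
n=4: y≈-8.589805, sp=-3, e=sp−y≈5.589805; I≈8.088564, D=e−e_prev≈10.677764; u=1/2·5.589805+1/4·8.088564+1·10.677764≈15.494807; next y=1/10·(-8.589805)+3/4·15.494807≈10.762125
n=5: y≈10.762125, sp=-3, e=sp−y≈-13.762125; I≈-5.673560, D=e−e_prev≈-19.351929; u=1/2·(-13.762125)+1/4·(-5.673560)+1·(-19.351929)≈-27.651382; next y=1/10·10.762125+3/4·(-27.651382)≈-19.662324
n=6: y≈-19.662324, sp=-3, e=sp−y≈16.662324; I≈10.988763, D=e−e_prev≈30.424449; u=1/2·16.662324+1/4·10.988763+1·30.424449≈41.502801; next y=1/10·(-19.662324)+3/4·41.502801≈29.160869
n=7: y≈29.160869, sp=-3, e=sp−y≈-32.160869; I≈-21.172105, D=e−e_prev≈-48.823192; u=1/2·(-32.160869)+1/4·(-21.172105)+1·(-48.823192)≈-70.196653; next y=1/10·29.160869+3/4·(-70.196653)≈-49.731403
n=8: y≈-49.731403, sp=5, e=sp−y≈54.731403; I≈33.559298, D=e−e_prev≈86.892272; u=1/2·54.731403+1/4·33.559298+1·86.892272≈122.647798; next y=1/10·(-49.731403)+3/4·122.647798≈87.012708
n=9: y≈87.012708, sp=5, e=sp−y≈-82.012708; I≈-48.453410, D=e−e_prev≈-136.744111; u=1/2·(-82.012708)+1/4·(-48.453410)+1·(-136.744111)≈-189.863817; next y=1/10·87.012708+3/4·(-189.863817)≈-133.696592
n=10: y≈-133.696592, sp=5, e=sp−y≈138.696592; I≈90.243182, D=e−e_prev≈220.709300; u=1/2·138.696592+1/4·90.243182+1·220.709300≈312.618392; next y=1/10·(-133.696592)+3/4·312.618392≈221.094134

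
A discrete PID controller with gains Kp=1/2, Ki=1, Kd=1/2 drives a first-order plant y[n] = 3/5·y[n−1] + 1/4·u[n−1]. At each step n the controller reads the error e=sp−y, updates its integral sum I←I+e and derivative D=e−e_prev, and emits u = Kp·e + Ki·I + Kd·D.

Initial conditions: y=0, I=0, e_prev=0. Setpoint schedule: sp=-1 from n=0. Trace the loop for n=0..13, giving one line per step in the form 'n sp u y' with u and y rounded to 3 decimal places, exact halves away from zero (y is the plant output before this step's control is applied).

(exact arithmetic carried between steps; '≈' marks a value shown rounded to 6 d.p. or computed from one; I and e_prev carry over from the previous line; the table rounds u and y to 3 d.p., halves away from zero)
n=0: y=0, sp=-1, e=sp−y=-1; I=-1, D=e−e_prev=-1; u=1/2·(-1)+1·(-1)+1/2·(-1)=-2; next y=3/5·0+1/4·(-2)=-0.5
n=1: y=-0.5, sp=-1, e=sp−y=-0.5; I=-1.5, D=e−e_prev=0.5; u=1/2·(-0.5)+1·(-1.5)+1/2·0.5=-1.5; next y=3/5·(-0.5)+1/4·(-1.5)=-0.675
n=2: y=-0.675, sp=-1, e=sp−y=-0.325; I=-1.825, D=e−e_prev=0.175; u=1/2·(-0.325)+1·(-1.825)+1/2·0.175=-1.9; next y=3/5·(-0.675)+1/4·(-1.9)=-0.88
n=3: y=-0.88, sp=-1, e=sp−y=-0.12; I=-1.945, D=e−e_prev=0.205; u=1/2·(-0.12)+1·(-1.945)+1/2·0.205=-1.9025; next y=3/5·(-0.88)+1/4·(-1.9025)=-1.003625
n=4: y=-1.003625, sp=-1, e=sp−y=0.003625; I=-1.941375, D=e−e_prev=0.123625; u=1/2·0.003625+1·(-1.941375)+1/2·0.123625=-1.87775; next y=3/5·(-1.003625)+1/4·(-1.87775)≈-1.071613
n=5: y≈-1.071613, sp=-1, e=sp−y≈0.071613; I≈-1.869763, D=e−e_prev≈0.067988; u=1/2·0.071613+1·(-1.869763)+1/2·0.067988≈-1.799963; next y=3/5·(-1.071613)+1/4·(-1.799963)≈-1.092958
n=6: y≈-1.092958, sp=-1, e=sp−y≈0.092958; I≈-1.776804, D=e−e_prev≈0.021346; u=1/2·0.092958+1·(-1.776804)+1/2·0.021346≈-1.719653; next y=3/5·(-1.092958)+1/4·(-1.719653)≈-1.085688
n=7: y=-1.085688, sp=-1, e=sp−y=0.085688; I≈-1.691116, D=e−e_prev≈-0.007270; u=1/2·0.085688+1·(-1.691116)+1/2·(-0.007270)≈-1.651907; next y=3/5·(-1.085688)+1/4·(-1.651907)≈-1.064390
n=8: y≈-1.064390, sp=-1, e=sp−y≈0.064390; I≈-1.626727, D=e−e_prev≈-0.021298; u=1/2·0.064390+1·(-1.626727)+1/2·(-0.021298)≈-1.605181; next y=3/5·(-1.064390)+1/4·(-1.605181)≈-1.039929
n=9: y≈-1.039929, sp=-1, e=sp−y≈0.039929; I≈-1.586798, D=e−e_prev≈-0.024461; u=1/2·0.039929+1·(-1.586798)+1/2·(-0.024461)≈-1.579063; next y=3/5·(-1.039929)+1/4·(-1.579063)≈-1.018723
n=10: y≈-1.018723, sp=-1, e=sp−y≈0.018723; I≈-1.568074, D=e−e_prev≈-0.021206; u=1/2·0.018723+1·(-1.568074)+1/2·(-0.021206)≈-1.569316; next y=3/5·(-1.018723)+1/4·(-1.569316)≈-1.003563
n=11: y≈-1.003563, sp=-1, e=sp−y≈0.003563; I≈-1.564511, D=e−e_prev≈-0.015160; u=1/2·0.003563+1·(-1.564511)+1/2·(-0.015160)≈-1.570310; next y=3/5·(-1.003563)+1/4·(-1.570310)≈-0.994715
n=12: y≈-0.994715, sp=-1, e=sp−y≈-0.005285; I≈-1.569796, D=e−e_prev≈-0.008848; u=1/2·(-0.005285)+1·(-1.569796)+1/2·(-0.008848)≈-1.576862; next y=3/5·(-0.994715)+1/4·(-1.576862)≈-0.991045
n=13: y≈-0.991045, sp=-1, e=sp−y≈-0.008955; I≈-1.578751, D=e−e_prev≈-0.003671; u=1/2·(-0.008955)+1·(-1.578751)+1/2·(-0.003671)≈-1.585064; next y=3/5·(-0.991045)+1/4·(-1.585064)≈-0.990893

0 -1 -2.000 0.000
1 -1 -1.500 -0.500
2 -1 -1.900 -0.675
3 -1 -1.903 -0.880
4 -1 -1.878 -1.004
5 -1 -1.800 -1.072
6 -1 -1.720 -1.093
7 -1 -1.652 -1.086
8 -1 -1.605 -1.064
9 -1 -1.579 -1.040
10 -1 -1.569 -1.019
11 -1 -1.570 -1.004
12 -1 -1.577 -0.995
13 -1 -1.585 -0.991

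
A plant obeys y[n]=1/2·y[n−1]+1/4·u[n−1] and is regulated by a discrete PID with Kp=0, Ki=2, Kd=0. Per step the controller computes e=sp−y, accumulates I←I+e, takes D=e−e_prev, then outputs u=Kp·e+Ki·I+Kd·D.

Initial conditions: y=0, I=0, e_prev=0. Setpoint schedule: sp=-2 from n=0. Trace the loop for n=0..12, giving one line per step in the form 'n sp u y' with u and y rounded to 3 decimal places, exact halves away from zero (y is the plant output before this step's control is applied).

(exact arithmetic carried between steps; '≈' marks a value shown rounded to 6 d.p. or computed from one; I and e_prev carry over from the previous line; the table rounds u and y to 3 d.p., halves away from zero)
n=0: y=0, sp=-2, e=sp−y=-2; I=-2, D=e−e_prev=-2; u=0·(-2)+2·(-2)+0·(-2)=-4; next y=1/2·0+1/4·(-4)=-1
n=1: y=-1, sp=-2, e=sp−y=-1; I=-3, D=e−e_prev=1; u=0·(-1)+2·(-3)+0·1=-6; next y=1/2·(-1)+1/4·(-6)=-2
n=2: y=-2, sp=-2, e=sp−y=0; I=-3, D=e−e_prev=1; u=0·0+2·(-3)+0·1=-6; next y=1/2·(-2)+1/4·(-6)=-2.5
n=3: y=-2.5, sp=-2, e=sp−y=0.5; I=-2.5, D=e−e_prev=0.5; u=0·0.5+2·(-2.5)+0·0.5=-5; next y=1/2·(-2.5)+1/4·(-5)=-2.5
n=4: y=-2.5, sp=-2, e=sp−y=0.5; I=-2, D=e−e_prev=0; u=0·0.5+2·(-2)+0·0=-4; next y=1/2·(-2.5)+1/4·(-4)=-2.25
n=5: y=-2.25, sp=-2, e=sp−y=0.25; I=-1.75, D=e−e_prev=-0.25; u=0·0.25+2·(-1.75)+0·(-0.25)=-3.5; next y=1/2·(-2.25)+1/4·(-3.5)=-2
n=6: y=-2, sp=-2, e=sp−y=0; I=-1.75, D=e−e_prev=-0.25; u=0·0+2·(-1.75)+0·(-0.25)=-3.5; next y=1/2·(-2)+1/4·(-3.5)=-1.875
n=7: y=-1.875, sp=-2, e=sp−y=-0.125; I=-1.875, D=e−e_prev=-0.125; u=0·(-0.125)+2·(-1.875)+0·(-0.125)=-3.75; next y=1/2·(-1.875)+1/4·(-3.75)=-1.875
n=8: y=-1.875, sp=-2, e=sp−y=-0.125; I=-2, D=e−e_prev=0; u=0·(-0.125)+2·(-2)+0·0=-4; next y=1/2·(-1.875)+1/4·(-4)=-1.9375
n=9: y=-1.9375, sp=-2, e=sp−y=-0.0625; I=-2.0625, D=e−e_prev=0.0625; u=0·(-0.0625)+2·(-2.0625)+0·0.0625=-4.125; next y=1/2·(-1.9375)+1/4·(-4.125)=-2
n=10: y=-2, sp=-2, e=sp−y=0; I=-2.0625, D=e−e_prev=0.0625; u=0·0+2·(-2.0625)+0·0.0625=-4.125; next y=1/2·(-2)+1/4·(-4.125)=-2.03125
n=11: y=-2.03125, sp=-2, e=sp−y=0.03125; I=-2.03125, D=e−e_prev=0.03125; u=0·0.03125+2·(-2.03125)+0·0.03125=-4.0625; next y=1/2·(-2.03125)+1/4·(-4.0625)=-2.03125
n=12: y=-2.03125, sp=-2, e=sp−y=0.03125; I=-2, D=e−e_prev=0; u=0·0.03125+2·(-2)+0·0=-4; next y=1/2·(-2.03125)+1/4·(-4)=-2.015625

0 -2 -4.000 0.000
1 -2 -6.000 -1.000
2 -2 -6.000 -2.000
3 -2 -5.000 -2.500
4 -2 -4.000 -2.500
5 -2 -3.500 -2.250
6 -2 -3.500 -2.000
7 -2 -3.750 -1.875
8 -2 -4.000 -1.875
9 -2 -4.125 -1.938
10 -2 -4.125 -2.000
11 -2 -4.063 -2.031
12 -2 -4.000 -2.031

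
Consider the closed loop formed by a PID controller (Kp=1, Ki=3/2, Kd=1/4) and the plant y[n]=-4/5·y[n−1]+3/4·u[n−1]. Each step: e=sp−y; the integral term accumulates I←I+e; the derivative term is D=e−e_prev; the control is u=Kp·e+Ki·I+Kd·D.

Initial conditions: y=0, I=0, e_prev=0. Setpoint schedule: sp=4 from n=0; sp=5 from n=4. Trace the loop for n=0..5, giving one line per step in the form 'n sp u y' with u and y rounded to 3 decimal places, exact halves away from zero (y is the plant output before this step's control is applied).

0 4 11.000 0.000
1 4 -6.688 8.250
2 4 43.630 -11.616
3 4 -85.398 42.015
4 5 257.846 -97.661
5 5 -638.559 271.513

(exact arithmetic carried between steps; '≈' marks a value shown rounded to 6 d.p. or computed from one; I and e_prev carry over from the previous line; the table rounds u and y to 3 d.p., halves away from zero)
n=0: y=0, sp=4, e=sp−y=4; I=4, D=e−e_prev=4; u=1·4+3/2·4+1/4·4=11; next y=-4/5·0+3/4·11=8.25
n=1: y=8.25, sp=4, e=sp−y=-4.25; I=-0.25, D=e−e_prev=-8.25; u=1·(-4.25)+3/2·(-0.25)+1/4·(-8.25)=-6.6875; next y=-4/5·8.25+3/4·(-6.6875)=-11.615625
n=2: y=-11.615625, sp=4, e=sp−y=15.615625; I=15.365625, D=e−e_prev=19.865625; u=1·15.615625+3/2·15.365625+1/4·19.865625≈43.630469; next y=-4/5·(-11.615625)+3/4·43.630469≈42.015352
n=3: y≈42.015352, sp=4, e=sp−y≈-38.015352; I≈-22.649727, D=e−e_prev≈-53.630977; u=1·(-38.015352)+3/2·(-22.649727)+1/4·(-53.630977)≈-85.397686; next y=-4/5·42.015352+3/4·(-85.397686)≈-97.660545
n=4: y≈-97.660545, sp=5, e=sp−y≈102.660545; I≈80.010819, D=e−e_prev≈140.675897; u=1·102.660545+3/2·80.010819+1/4·140.675897≈257.845748; next y=-4/5·(-97.660545)+3/4·257.845748≈271.512747
n=5: y≈271.512747, sp=5, e=sp−y≈-266.512747; I≈-186.501928, D=e−e_prev≈-369.173293; u=1·(-266.512747)+3/2·(-186.501928)+1/4·(-369.173293)≈-638.558963; next y=-4/5·271.512747+3/4·(-638.558963)≈-696.129420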